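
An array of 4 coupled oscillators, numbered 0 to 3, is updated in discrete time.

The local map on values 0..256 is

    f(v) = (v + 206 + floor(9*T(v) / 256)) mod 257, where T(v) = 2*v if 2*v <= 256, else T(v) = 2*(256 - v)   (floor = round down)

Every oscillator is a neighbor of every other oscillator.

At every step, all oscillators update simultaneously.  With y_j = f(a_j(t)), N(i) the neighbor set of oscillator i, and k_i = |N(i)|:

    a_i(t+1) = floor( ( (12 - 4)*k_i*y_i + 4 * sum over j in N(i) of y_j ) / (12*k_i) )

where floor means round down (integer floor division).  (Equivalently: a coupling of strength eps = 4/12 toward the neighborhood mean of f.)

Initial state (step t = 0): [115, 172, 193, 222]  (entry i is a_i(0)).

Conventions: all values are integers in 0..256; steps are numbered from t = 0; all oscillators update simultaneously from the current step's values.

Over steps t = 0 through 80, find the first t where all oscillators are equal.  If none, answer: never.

Simulating step by step:
t=0: [115, 172, 193, 222]  (not all equal)
t=1: [97, 127, 138, 153]  (not all equal)
t=2: [66, 84, 90, 98]  (not all equal)
t=3: [27, 38, 42, 46]  (not all equal)
t=4: [239, 246, 248, 251]  (not all equal)
t=5: [191, 195, 196, 197]  (not all equal)
t=6: [145, 147, 148, 149]  (not all equal)
t=7: [102, 103, 103, 104]  (not all equal)
t=8: [58, 59, 59, 59]  (not all equal)
t=9: [11, 11, 11, 11]  (all equal)

Answer: 9
Key observation: Synchronization is absorbing here: once all oscillators are equal they stay equal, and step 9 is the first all-equal step.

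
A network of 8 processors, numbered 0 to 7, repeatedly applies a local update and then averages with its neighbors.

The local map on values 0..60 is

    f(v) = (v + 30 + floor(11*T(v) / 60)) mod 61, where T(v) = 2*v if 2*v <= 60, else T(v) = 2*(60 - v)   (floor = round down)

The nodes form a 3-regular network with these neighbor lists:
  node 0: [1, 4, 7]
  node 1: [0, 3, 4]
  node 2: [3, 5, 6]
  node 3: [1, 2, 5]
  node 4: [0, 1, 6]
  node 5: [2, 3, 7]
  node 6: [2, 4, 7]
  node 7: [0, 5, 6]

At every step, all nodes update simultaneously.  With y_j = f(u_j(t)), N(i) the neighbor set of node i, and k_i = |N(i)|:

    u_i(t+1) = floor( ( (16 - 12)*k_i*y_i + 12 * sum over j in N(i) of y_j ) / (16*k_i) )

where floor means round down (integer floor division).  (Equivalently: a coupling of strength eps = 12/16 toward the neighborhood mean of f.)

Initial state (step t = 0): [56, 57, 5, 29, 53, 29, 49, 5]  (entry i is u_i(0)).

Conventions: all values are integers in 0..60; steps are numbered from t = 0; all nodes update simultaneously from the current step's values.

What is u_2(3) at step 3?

Answer: u_2(3) = 27

Derivation:
t=0: [56, 57, 5, 29, 53, 29, 49, 5]
t=1: [28, 21, 18, 19, 24, 22, 29, 23]
t=2: [16, 30, 44, 56, 18, 42, 15, 18]
t=3: [42, 35, 27, 17, 41, 28, 44, 43]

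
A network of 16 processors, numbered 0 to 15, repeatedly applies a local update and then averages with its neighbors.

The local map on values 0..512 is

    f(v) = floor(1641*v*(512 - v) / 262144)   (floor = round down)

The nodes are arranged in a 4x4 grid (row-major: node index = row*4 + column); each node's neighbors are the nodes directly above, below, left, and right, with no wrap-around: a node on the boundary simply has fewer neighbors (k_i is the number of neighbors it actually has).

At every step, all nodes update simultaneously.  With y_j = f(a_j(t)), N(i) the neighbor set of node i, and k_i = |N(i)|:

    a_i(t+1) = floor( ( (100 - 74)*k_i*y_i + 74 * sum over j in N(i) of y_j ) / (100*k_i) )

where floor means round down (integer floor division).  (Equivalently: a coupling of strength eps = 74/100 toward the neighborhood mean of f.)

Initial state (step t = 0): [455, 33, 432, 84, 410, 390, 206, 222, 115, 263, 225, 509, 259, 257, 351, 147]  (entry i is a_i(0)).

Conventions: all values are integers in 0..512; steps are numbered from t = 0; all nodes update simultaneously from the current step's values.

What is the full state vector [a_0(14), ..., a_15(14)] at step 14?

Simulating step by step:
t=0: [455, 33, 432, 84, 410, 390, 206, 222, 115, 263, 225, 509, 259, 257, 351, 147]
t=1: [174, 191, 233, 287, 251, 292, 346, 259, 340, 364, 320, 284, 363, 395, 375, 221]
t=2: [389, 389, 388, 406, 386, 379, 389, 394, 362, 354, 362, 400, 330, 320, 348, 373]
t=3: [300, 303, 292, 288, 314, 313, 308, 284, 341, 345, 326, 308, 365, 366, 351, 319]
t=4: [393, 396, 398, 403, 385, 385, 393, 398, 362, 364, 375, 390, 345, 345, 362, 376]
t=5: [295, 292, 284, 281, 310, 305, 296, 286, 335, 332, 317, 305, 352, 349, 335, 318]
t=6: [397, 400, 403, 404, 389, 392, 398, 401, 371, 376, 385, 392, 360, 363, 374, 383]
t=7: [288, 283, 277, 275, 301, 295, 286, 282, 322, 317, 305, 296, 334, 330, 319, 308]
t=8: [401, 403, 405, 406, 395, 398, 402, 404, 384, 387, 394, 398, 376, 379, 386, 392]
t=9: [280, 276, 272, 271, 289, 284, 278, 275, 304, 299, 291, 285, 313, 310, 301, 294]
t=10: [405, 406, 407, 407, 402, 404, 405, 406, 396, 398, 401, 403, 391, 393, 397, 400]
t=11: [272, 269, 268, 267, 276, 274, 271, 270, 285, 282, 278, 275, 291, 289, 283, 279]
t=12: [408, 408, 408, 409, 406, 407, 408, 408, 404, 405, 406, 407, 403, 403, 405, 406]
t=13: [266, 265, 264, 264, 268, 267, 266, 265, 271, 270, 268, 267, 273, 272, 270, 269]
t=14: [409, 409, 409, 409, 408, 409, 409, 409, 408, 408, 409, 409, 408, 408, 408, 409]

Answer: [409, 409, 409, 409, 408, 409, 409, 409, 408, 408, 409, 409, 408, 408, 408, 409]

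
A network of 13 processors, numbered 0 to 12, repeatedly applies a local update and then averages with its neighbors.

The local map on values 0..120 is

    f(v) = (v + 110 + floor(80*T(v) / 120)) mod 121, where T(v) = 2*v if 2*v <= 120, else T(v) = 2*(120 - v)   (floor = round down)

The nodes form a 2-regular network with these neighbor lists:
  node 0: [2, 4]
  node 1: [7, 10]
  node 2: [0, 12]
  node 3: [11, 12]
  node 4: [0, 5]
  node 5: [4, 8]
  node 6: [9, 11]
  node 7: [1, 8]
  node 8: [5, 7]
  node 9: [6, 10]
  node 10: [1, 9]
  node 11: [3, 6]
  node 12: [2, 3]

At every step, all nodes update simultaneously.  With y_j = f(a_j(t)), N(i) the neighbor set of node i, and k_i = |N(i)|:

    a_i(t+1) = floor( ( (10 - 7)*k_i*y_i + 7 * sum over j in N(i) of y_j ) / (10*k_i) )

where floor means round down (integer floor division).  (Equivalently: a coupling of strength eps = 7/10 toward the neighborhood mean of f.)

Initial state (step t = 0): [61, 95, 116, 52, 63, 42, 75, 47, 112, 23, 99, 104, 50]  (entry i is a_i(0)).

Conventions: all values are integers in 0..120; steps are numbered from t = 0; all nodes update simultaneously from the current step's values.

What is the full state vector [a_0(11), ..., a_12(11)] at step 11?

Simulating step by step:
t=0: [61, 95, 116, 52, 63, 42, 75, 47, 112, 23, 99, 104, 50]
t=1: [43, 110, 72, 109, 35, 67, 55, 109, 98, 54, 90, 73, 108]
t=2: [52, 114, 71, 74, 53, 66, 76, 113, 75, 117, 115, 81, 74]
t=3: [73, 110, 40, 2, 74, 42, 39, 73, 41, 72, 110, 2, 3]
t=4: [30, 73, 66, 115, 32, 56, 65, 69, 56, 68, 74, 102, 103]
t=5: [41, 3, 62, 113, 81, 99, 43, 44, 79, 4, 3, 75, 74]
t=6: [28, 107, 32, 35, 70, 35, 69, 68, 72, 107, 117, 70, 42]
t=7: [39, 74, 68, 52, 44, 23, 42, 42, 27, 74, 112, 27, 72]
t=8: [57, 70, 30, 52, 70, 62, 45, 45, 60, 70, 35, 84, 41]
t=9: [22, 58, 47, 62, 4, 6, 29, 32, 37, 58, 23, 71, 84]
t=10: [87, 37, 43, 3, 50, 68, 19, 46, 45, 35, 14, 23, 36]
t=11: [103, 63, 94, 75, 75, 71, 49, 87, 63, 39, 57, 65, 94]

Answer: [103, 63, 94, 75, 75, 71, 49, 87, 63, 39, 57, 65, 94]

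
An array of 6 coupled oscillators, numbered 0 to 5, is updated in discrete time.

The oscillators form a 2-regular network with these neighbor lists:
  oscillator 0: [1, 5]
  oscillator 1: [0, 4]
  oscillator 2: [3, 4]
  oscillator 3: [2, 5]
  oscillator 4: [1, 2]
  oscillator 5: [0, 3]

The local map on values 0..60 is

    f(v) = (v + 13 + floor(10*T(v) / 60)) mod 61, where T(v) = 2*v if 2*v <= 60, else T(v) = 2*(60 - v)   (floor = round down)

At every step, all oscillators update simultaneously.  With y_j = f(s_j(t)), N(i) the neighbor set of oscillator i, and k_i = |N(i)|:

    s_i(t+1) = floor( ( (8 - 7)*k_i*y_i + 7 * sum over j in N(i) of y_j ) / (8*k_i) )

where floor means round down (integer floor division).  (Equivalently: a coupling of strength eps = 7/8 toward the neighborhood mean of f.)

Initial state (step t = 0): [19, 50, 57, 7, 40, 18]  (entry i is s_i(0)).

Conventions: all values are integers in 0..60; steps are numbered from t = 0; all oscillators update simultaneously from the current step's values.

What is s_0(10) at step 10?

Simulating step by step:
t=0: [19, 50, 57, 7, 40, 18]
t=1: [23, 43, 36, 23, 13, 30]
t=2: [28, 31, 39, 53, 28, 44]
t=3: [29, 50, 32, 27, 55, 25]
t=4: [28, 26, 31, 49, 26, 49]
t=5: [28, 48, 28, 25, 49, 24]
t=6: [27, 24, 28, 47, 24, 47]
t=7: [27, 46, 27, 23, 47, 23]
t=8: [25, 23, 26, 45, 22, 45]
t=9: [25, 43, 25, 21, 44, 21]
t=10: [23, 20, 24, 43, 20, 43]

Answer: s_0(10) = 23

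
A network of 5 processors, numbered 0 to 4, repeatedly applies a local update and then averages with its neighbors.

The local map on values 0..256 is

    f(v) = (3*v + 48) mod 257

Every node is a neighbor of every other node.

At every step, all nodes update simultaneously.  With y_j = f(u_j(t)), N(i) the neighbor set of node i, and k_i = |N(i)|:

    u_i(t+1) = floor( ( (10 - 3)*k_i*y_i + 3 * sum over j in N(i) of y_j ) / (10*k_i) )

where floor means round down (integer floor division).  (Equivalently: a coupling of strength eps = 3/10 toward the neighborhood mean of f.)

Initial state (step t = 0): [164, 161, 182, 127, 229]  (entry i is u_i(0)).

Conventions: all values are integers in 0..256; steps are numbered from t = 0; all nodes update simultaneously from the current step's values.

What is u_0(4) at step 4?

Answer: u_0(4) = 57

Derivation:
t=0: [164, 161, 182, 127, 229]
t=1: [54, 49, 88, 146, 176]
t=2: [187, 178, 90, 199, 95]
t=3: [91, 74, 70, 114, 79]
t=4: [57, 26, 18, 101, 35]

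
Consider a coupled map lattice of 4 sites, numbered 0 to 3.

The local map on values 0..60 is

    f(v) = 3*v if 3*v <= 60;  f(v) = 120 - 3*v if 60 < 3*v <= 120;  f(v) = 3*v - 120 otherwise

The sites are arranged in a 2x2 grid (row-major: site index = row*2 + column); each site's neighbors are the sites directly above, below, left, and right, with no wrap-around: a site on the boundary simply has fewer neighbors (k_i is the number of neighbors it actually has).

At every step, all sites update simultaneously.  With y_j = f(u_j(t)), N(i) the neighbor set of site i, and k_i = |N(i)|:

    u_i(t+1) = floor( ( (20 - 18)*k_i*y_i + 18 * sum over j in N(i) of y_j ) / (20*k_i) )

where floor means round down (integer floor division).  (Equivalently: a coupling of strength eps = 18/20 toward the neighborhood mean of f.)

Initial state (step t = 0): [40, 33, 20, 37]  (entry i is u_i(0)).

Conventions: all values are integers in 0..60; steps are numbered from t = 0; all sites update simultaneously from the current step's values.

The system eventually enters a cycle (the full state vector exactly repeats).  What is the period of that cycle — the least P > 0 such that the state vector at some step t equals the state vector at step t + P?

Simulating step by step:
t=0: [40, 33, 20, 37]
t=1: [36, 6, 10, 37]
t=2: [22, 11, 12, 22]
t=3: [36, 51, 52, 36]
t=4: [32, 14, 14, 32]
t=5: [40, 25, 25, 40]
t=6: [40, 4, 4, 40]
t=7: [10, 1, 1, 10]
t=8: [5, 27, 27, 5]
t=9: [36, 17, 17, 36]
t=10: [47, 15, 15, 47]
t=11: [42, 23, 23, 42]
t=12: [46, 10, 10, 46]
t=13: [28, 19, 19, 28]
t=14: [54, 38, 38, 54]
t=15: [9, 38, 38, 9]
t=16: [8, 24, 24, 8]
t=17: [45, 26, 26, 45]
t=18: [39, 17, 17, 39]
t=19: [46, 7, 7, 46]
t=20: [20, 18, 18, 20]
t=21: [54, 59, 59, 54]
t=22: [55, 43, 43, 55]
t=23: [12, 41, 41, 12]
t=24: [6, 32, 32, 6]
t=25: [23, 18, 18, 23]
t=26: [53, 51, 51, 53]
t=27: [33, 38, 38, 33]
t=28: [7, 19, 19, 7]
t=29: [53, 24, 24, 53]
t=30: [47, 39, 39, 47]
t=31: [4, 19, 19, 4]
t=32: [52, 16, 16, 52]
t=33: [46, 37, 37, 46]
t=34: [9, 17, 17, 9]
t=35: [48, 29, 29, 48]
t=36: [32, 24, 24, 32]
t=37: [45, 26, 26, 45]

Answer: 20
Key observation: The state at step 17, [45, 26, 26, 45], reappears at step 37 — and no state repeats earlier — so the cycle the system enters has period 20.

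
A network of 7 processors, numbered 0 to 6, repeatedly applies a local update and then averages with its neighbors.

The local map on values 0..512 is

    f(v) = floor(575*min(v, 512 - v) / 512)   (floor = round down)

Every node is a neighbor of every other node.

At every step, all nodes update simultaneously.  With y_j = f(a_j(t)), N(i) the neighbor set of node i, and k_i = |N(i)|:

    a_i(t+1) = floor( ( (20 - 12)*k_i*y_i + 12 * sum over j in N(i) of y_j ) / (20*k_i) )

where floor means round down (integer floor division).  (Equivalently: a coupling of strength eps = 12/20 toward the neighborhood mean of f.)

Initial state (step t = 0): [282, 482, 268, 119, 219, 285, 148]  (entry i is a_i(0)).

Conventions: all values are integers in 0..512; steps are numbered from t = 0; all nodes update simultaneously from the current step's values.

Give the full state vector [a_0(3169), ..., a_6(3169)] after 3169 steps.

Answer: [257, 257, 257, 257, 257, 257, 257]
Key observation: The state at step 20, [284, 284, 284, 284, 284, 284, 284], reappears at step 28: the system is in a cycle of period 8 from step 20 on.  Therefore the state at step 3169 equals the state at step 20 + ((3169 - 20) mod 8) = 25, which is [257, 257, 257, 257, 257, 257, 257].

Derivation:
t=0: [282, 482, 268, 119, 219, 285, 148]
t=1: [213, 146, 218, 176, 209, 212, 186]
t=2: [224, 201, 225, 211, 222, 223, 214]
t=3: [245, 237, 245, 241, 245, 245, 242]
t=4: [273, 270, 273, 271, 273, 273, 272]
t=5: [268, 269, 268, 269, 268, 268, 268]
t=6: [273, 273, 273, 273, 273, 273, 273]
t=7: [268, 268, 268, 268, 268, 268, 268]
t=8: [274, 274, 274, 274, 274, 274, 274]
t=9: [267, 267, 267, 267, 267, 267, 267]
t=10: [275, 275, 275, 275, 275, 275, 275]
t=11: [266, 266, 266, 266, 266, 266, 266]
t=12: [276, 276, 276, 276, 276, 276, 276]
t=13: [265, 265, 265, 265, 265, 265, 265]
t=14: [277, 277, 277, 277, 277, 277, 277]
t=15: [263, 263, 263, 263, 263, 263, 263]
t=16: [279, 279, 279, 279, 279, 279, 279]
t=17: [261, 261, 261, 261, 261, 261, 261]
t=18: [281, 281, 281, 281, 281, 281, 281]
t=19: [259, 259, 259, 259, 259, 259, 259]
t=20: [284, 284, 284, 284, 284, 284, 284]
t=21: [256, 256, 256, 256, 256, 256, 256]
t=22: [287, 287, 287, 287, 287, 287, 287]
t=23: [252, 252, 252, 252, 252, 252, 252]
t=24: [283, 283, 283, 283, 283, 283, 283]
t=25: [257, 257, 257, 257, 257, 257, 257]
t=26: [286, 286, 286, 286, 286, 286, 286]
t=27: [253, 253, 253, 253, 253, 253, 253]
t=28: [284, 284, 284, 284, 284, 284, 284]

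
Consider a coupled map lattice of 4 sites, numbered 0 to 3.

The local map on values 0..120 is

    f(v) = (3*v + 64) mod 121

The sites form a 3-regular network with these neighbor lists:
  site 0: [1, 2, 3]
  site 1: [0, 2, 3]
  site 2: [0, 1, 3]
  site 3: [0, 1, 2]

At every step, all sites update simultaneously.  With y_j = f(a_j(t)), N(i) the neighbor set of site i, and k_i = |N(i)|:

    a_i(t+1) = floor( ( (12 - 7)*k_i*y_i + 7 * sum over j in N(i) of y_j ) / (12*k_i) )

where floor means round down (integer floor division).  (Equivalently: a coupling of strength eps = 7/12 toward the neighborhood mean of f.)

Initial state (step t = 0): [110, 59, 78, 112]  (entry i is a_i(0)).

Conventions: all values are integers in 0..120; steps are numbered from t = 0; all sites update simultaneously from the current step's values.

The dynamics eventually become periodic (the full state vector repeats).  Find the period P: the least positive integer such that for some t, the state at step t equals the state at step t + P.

Simulating step by step:
t=0: [110, 59, 78, 112]
t=1: [54, 74, 59, 55]
t=2: [96, 83, 99, 97]
t=3: [104, 96, 106, 105]
t=4: [33, 55, 34, 34]
t=5: [56, 70, 56, 56]
t=6: [95, 78, 95, 95]
t=7: [97, 85, 97, 97]
t=8: [106, 98, 106, 106]
t=9: [37, 59, 37, 37]
t=10: [66, 81, 66, 66]
t=11: [28, 38, 28, 28]
t=12: [32, 39, 32, 32]
t=13: [43, 47, 43, 43]
t=14: [74, 77, 74, 74]
t=15: [45, 47, 45, 45]
t=16: [79, 80, 79, 79]
t=17: [59, 60, 59, 59]
t=18: [97, 70, 97, 97]
t=19: [97, 79, 97, 97]
t=20: [102, 90, 102, 102]
t=21: [23, 42, 23, 23]
t=22: [23, 35, 23, 23]
t=23: [19, 27, 19, 19]
t=24: [4, 10, 4, 4]
t=25: [79, 83, 79, 79]
t=26: [61, 64, 61, 61]
t=27: [6, 8, 6, 6]
t=28: [83, 84, 83, 83]
t=29: [71, 72, 71, 71]
t=30: [35, 36, 35, 35]
t=31: [48, 49, 48, 48]
t=32: [87, 88, 87, 87]
t=33: [83, 84, 83, 83]

Answer: 5
Key observation: The state at step 28, [83, 84, 83, 83], reappears at step 33 — and no state repeats earlier — so the cycle the system enters has period 5.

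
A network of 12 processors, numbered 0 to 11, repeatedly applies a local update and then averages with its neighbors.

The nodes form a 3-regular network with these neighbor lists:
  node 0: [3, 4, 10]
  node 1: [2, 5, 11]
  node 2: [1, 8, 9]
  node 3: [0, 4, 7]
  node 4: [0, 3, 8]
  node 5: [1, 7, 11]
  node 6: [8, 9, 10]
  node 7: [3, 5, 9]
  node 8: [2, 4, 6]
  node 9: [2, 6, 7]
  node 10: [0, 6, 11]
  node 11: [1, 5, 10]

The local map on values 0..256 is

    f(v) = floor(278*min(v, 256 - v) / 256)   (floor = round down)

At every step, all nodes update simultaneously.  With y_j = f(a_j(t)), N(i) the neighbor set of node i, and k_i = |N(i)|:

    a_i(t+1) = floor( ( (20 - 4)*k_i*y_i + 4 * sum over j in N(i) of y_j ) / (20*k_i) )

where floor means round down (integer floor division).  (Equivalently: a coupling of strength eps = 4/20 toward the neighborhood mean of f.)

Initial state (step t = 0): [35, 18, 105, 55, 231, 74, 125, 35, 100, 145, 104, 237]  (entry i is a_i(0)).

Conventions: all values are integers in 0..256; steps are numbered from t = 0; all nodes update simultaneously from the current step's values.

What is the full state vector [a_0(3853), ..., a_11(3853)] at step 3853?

Answer: [135, 137, 136, 135, 135, 138, 135, 136, 135, 135, 135, 137]
Key observation: The state at step 25, [135, 137, 136, 135, 135, 138, 135, 136, 135, 135, 135, 137], reappears at step 27: the system is in a cycle of period 2 from step 25 on.  Therefore the state at step 3853 equals the state at step 25 + ((3853 - 25) mod 2) = 25, which is [135, 137, 136, 135, 135, 138, 135, 136, 135, 135, 135, 137].

Derivation:
t=0: [35, 18, 105, 55, 231, 74, 125, 35, 100, 145, 104, 237]
t=1: [43, 29, 107, 54, 35, 69, 130, 47, 104, 115, 102, 30]
t=2: [50, 39, 110, 55, 44, 66, 131, 57, 108, 119, 102, 39]
t=3: [57, 49, 114, 58, 52, 66, 131, 66, 113, 124, 103, 48]
t=4: [64, 58, 119, 62, 61, 68, 132, 74, 118, 129, 105, 57]
t=5: [71, 67, 125, 67, 70, 71, 132, 82, 124, 132, 108, 65]
t=6: [79, 76, 130, 73, 79, 77, 132, 90, 130, 131, 112, 73]
t=7: [87, 85, 132, 81, 88, 83, 133, 97, 132, 132, 116, 82]
t=8: [95, 94, 131, 89, 97, 91, 132, 104, 131, 132, 121, 91]
t=9: [104, 103, 132, 98, 106, 99, 133, 111, 132, 132, 127, 100]
t=10: [113, 112, 132, 107, 115, 108, 133, 119, 132, 133, 133, 110]
t=11: [122, 121, 133, 117, 124, 118, 133, 127, 133, 132, 131, 119]
t=12: [132, 130, 132, 128, 133, 128, 133, 135, 133, 134, 134, 129]
t=13: [134, 136, 133, 137, 133, 138, 132, 132, 133, 132, 132, 136]
t=14: [132, 130, 132, 129, 132, 128, 133, 133, 133, 133, 133, 130]
t=15: [134, 136, 134, 136, 134, 138, 133, 133, 133, 133, 133, 136]
t=16: [131, 130, 132, 130, 131, 128, 133, 132, 132, 132, 132, 130]
t=17: [135, 136, 134, 135, 135, 138, 133, 134, 134, 133, 134, 136]
t=18: [131, 130, 131, 131, 131, 128, 132, 131, 132, 132, 131, 130]
t=19: [135, 136, 134, 135, 134, 138, 134, 135, 134, 134, 135, 136]
t=20: [131, 130, 131, 131, 131, 128, 131, 130, 132, 131, 131, 129]
t=21: [135, 136, 135, 135, 134, 138, 134, 136, 134, 135, 135, 136]
t=22: [131, 129, 131, 131, 131, 128, 131, 130, 131, 131, 131, 129]
t=23: [135, 137, 135, 135, 135, 138, 135, 136, 135, 135, 135, 137]
t=24: [131, 129, 130, 130, 131, 128, 131, 130, 131, 130, 130, 129]
t=25: [135, 137, 136, 135, 135, 138, 135, 136, 135, 135, 135, 137]
t=26: [131, 129, 130, 130, 131, 128, 131, 130, 130, 130, 130, 129]
t=27: [135, 137, 136, 135, 135, 138, 135, 136, 135, 135, 135, 137]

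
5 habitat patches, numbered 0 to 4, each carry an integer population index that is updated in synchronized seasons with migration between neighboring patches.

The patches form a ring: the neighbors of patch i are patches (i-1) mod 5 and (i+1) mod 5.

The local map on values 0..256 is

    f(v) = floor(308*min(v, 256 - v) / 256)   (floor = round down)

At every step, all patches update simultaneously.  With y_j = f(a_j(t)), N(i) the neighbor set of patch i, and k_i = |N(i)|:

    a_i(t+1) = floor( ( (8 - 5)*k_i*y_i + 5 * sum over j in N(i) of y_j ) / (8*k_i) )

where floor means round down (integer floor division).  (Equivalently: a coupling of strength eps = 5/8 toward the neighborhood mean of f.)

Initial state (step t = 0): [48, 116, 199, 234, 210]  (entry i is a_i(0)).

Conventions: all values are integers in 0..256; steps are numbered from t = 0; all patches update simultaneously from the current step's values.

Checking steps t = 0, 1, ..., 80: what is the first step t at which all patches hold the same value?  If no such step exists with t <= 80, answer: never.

Answer: 10
Key observation: Synchronization is absorbing here: once all patches are equal they stay equal, and step 10 is the first all-equal step.

Derivation:
t=0: [48, 116, 199, 234, 210]  (not all equal)
t=1: [82, 91, 77, 48, 46]  (not all equal)
t=2: [88, 100, 86, 67, 69]  (not all equal)
t=3: [102, 110, 101, 88, 88]  (not all equal)
t=4: [119, 125, 119, 110, 110]  (not all equal)
t=5: [141, 145, 141, 135, 135]  (not all equal)
t=6: [138, 136, 138, 142, 142]  (not all equal)
t=7: [140, 142, 140, 138, 138]  (not all equal)
t=8: [139, 138, 139, 140, 140]  (not all equal)
t=9: [140, 140, 140, 139, 139]  (not all equal)
t=10: [139, 139, 139, 139, 139]  (all equal)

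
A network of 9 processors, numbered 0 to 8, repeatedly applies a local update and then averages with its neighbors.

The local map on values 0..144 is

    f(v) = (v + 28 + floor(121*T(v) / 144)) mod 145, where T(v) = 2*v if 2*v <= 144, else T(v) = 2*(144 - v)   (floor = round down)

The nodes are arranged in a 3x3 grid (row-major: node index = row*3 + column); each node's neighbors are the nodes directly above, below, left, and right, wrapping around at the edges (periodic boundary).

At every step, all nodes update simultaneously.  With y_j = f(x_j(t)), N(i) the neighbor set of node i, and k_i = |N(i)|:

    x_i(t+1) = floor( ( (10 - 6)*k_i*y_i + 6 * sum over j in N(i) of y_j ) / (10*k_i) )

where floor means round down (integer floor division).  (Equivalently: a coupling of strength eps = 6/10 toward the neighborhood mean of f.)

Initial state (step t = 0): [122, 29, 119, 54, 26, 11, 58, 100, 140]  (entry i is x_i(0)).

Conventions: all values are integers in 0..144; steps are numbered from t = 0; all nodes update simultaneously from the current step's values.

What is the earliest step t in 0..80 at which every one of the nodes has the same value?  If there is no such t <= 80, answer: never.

Answer: 17
Key observation: Synchronization is absorbing here: once all nodes are equal they stay equal, and step 17 is the first all-equal step.

Derivation:
t=0: [122, 29, 119, 54, 26, 11, 58, 100, 140]  (not all equal)
t=1: [48, 77, 52, 45, 75, 52, 38, 62, 40]  (not all equal)
t=2: [38, 52, 44, 36, 51, 43, 81, 80, 87]  (not all equal)
t=3: [83, 41, 53, 103, 61, 88, 85, 54, 68]  (not all equal)
t=4: [69, 79, 60, 58, 60, 54, 58, 58, 53]  (not all equal)
t=5: [55, 57, 45, 41, 43, 33, 40, 41, 31]  (not all equal)
t=6: [58, 60, 45, 118, 120, 105, 116, 118, 103]  (not all equal)
t=7: [35, 36, 29, 44, 44, 42, 45, 45, 43]  (not all equal)
t=8: [83, 83, 121, 39, 40, 93, 41, 41, 94]  (not all equal)
t=9: [84, 84, 55, 112, 113, 79, 114, 114, 80]  (not all equal)
t=10: [55, 55, 53, 54, 54, 57, 53, 53, 57]  (not all equal)
t=11: [28, 28, 29, 28, 28, 31, 27, 27, 30]  (not all equal)
t=12: [102, 102, 105, 103, 103, 107, 102, 102, 105]  (not all equal)
t=13: [54, 54, 53, 54, 54, 52, 54, 54, 53]  (not all equal)
t=14: [26, 26, 25, 26, 26, 24, 26, 26, 25]  (not all equal)
t=15: [96, 96, 95, 96, 96, 94, 96, 96, 95]  (not all equal)
t=16: [59, 59, 59, 59, 59, 60, 59, 59, 59]  (not all equal)
t=17: [41, 41, 41, 41, 41, 41, 41, 41, 41]  (all equal)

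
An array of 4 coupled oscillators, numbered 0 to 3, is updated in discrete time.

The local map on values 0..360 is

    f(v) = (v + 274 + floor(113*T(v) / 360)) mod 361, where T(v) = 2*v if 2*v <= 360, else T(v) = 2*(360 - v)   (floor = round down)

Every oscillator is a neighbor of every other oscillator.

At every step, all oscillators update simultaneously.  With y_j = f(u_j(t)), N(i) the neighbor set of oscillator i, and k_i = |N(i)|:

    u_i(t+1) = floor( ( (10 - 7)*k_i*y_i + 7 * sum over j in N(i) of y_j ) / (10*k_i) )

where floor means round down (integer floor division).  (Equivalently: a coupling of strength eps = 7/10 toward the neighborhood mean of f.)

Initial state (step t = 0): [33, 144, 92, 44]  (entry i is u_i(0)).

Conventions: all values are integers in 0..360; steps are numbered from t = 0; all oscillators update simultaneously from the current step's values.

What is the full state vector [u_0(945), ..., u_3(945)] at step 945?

Simulating step by step:
t=0: [33, 144, 92, 44]
t=1: [227, 215, 209, 228]
t=2: [220, 220, 219, 220]
t=3: [220, 220, 220, 220]
t=4: [220, 220, 220, 220]

Answer: [220, 220, 220, 220]
Key observation: The state at step 3, [220, 220, 220, 220], reappears at step 4: the system is in a cycle of period 1 from step 3 on.  Therefore the state at step 945 equals the state at step 3 + ((945 - 3) mod 1) = 3, which is [220, 220, 220, 220].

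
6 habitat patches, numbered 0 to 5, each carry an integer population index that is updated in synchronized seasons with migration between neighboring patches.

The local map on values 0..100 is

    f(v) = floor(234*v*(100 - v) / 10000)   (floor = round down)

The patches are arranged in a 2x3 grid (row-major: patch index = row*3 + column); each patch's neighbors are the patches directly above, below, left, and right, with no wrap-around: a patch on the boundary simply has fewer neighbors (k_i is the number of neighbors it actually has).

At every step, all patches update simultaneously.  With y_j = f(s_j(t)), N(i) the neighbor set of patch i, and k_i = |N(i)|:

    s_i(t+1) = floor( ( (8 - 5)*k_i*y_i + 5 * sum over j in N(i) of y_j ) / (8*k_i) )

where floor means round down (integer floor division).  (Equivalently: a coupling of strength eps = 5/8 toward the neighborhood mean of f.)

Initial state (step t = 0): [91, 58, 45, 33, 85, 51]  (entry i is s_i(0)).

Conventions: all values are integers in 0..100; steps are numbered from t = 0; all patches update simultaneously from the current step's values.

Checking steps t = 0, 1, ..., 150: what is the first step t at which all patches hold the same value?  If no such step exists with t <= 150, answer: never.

Simulating step by step:
t=0: [91, 58, 45, 33, 85, 51]  (not all equal)
t=1: [40, 43, 57, 34, 45, 48]  (not all equal)
t=2: [55, 56, 57, 54, 56, 57]  (not all equal)
t=3: [57, 57, 57, 57, 57, 57]  (all equal)

Answer: 3
Key observation: Synchronization is absorbing here: once all patches are equal they stay equal, and step 3 is the first all-equal step.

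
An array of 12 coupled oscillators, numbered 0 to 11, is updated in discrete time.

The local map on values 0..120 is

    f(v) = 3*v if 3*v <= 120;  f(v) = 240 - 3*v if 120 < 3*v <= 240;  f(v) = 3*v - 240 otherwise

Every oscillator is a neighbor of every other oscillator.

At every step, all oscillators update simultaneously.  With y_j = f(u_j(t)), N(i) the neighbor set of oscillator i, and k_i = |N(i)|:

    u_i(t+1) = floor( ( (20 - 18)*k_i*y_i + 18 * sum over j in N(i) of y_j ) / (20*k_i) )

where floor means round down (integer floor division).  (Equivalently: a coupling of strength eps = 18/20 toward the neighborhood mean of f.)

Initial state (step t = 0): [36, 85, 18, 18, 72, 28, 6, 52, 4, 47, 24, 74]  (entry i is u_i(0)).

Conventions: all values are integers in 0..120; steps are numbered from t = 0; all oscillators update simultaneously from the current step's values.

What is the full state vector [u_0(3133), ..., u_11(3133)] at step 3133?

Simulating step by step:
t=0: [36, 85, 18, 18, 72, 28, 6, 52, 4, 47, 24, 74]
t=1: [54, 52, 53, 53, 52, 54, 52, 54, 52, 54, 53, 52]
t=2: [81, 81, 81, 81, 81, 81, 81, 81, 81, 81, 81, 81]
t=3: [3, 3, 3, 3, 3, 3, 3, 3, 3, 3, 3, 3]
t=4: [9, 9, 9, 9, 9, 9, 9, 9, 9, 9, 9, 9]
t=5: [27, 27, 27, 27, 27, 27, 27, 27, 27, 27, 27, 27]
t=6: [81, 81, 81, 81, 81, 81, 81, 81, 81, 81, 81, 81]

Answer: [27, 27, 27, 27, 27, 27, 27, 27, 27, 27, 27, 27]
Key observation: The state at step 2, [81, 81, 81, 81, 81, 81, 81, 81, 81, 81, 81, 81], reappears at step 6: the system is in a cycle of period 4 from step 2 on.  Therefore the state at step 3133 equals the state at step 2 + ((3133 - 2) mod 4) = 5, which is [27, 27, 27, 27, 27, 27, 27, 27, 27, 27, 27, 27].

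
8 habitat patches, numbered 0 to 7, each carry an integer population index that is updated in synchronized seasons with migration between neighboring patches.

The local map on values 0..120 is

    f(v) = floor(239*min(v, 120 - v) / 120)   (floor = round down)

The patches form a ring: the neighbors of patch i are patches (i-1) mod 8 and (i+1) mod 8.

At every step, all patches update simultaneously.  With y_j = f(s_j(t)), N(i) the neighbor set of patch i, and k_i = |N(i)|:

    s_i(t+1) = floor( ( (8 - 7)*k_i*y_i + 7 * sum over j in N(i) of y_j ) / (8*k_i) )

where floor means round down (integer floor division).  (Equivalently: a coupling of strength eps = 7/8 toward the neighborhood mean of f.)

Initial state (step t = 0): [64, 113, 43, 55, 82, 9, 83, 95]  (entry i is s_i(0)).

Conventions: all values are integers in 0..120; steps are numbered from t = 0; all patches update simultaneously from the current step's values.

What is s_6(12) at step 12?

Answer: s_6(12) = 80

Derivation:
t=0: [64, 113, 43, 55, 82, 9, 83, 95]
t=1: [41, 87, 64, 83, 64, 66, 38, 86]
t=2: [67, 92, 74, 106, 92, 94, 85, 76]
t=3: [75, 92, 47, 67, 41, 60, 69, 87]
t=4: [63, 86, 81, 89, 108, 94, 93, 91]
t=5: [68, 91, 65, 51, 51, 39, 53, 79]
t=6: [73, 99, 82, 104, 90, 99, 82, 101]
t=7: [45, 78, 40, 62, 38, 63, 43, 78]
t=8: [83, 83, 96, 81, 109, 84, 96, 86]
t=9: [70, 61, 71, 39, 67, 38, 66, 60]
t=10: [115, 100, 97, 98, 79, 102, 98, 105]
t=11: [30, 28, 41, 60, 44, 58, 33, 26]
t=12: [53, 68, 86, 88, 113, 80, 80, 60]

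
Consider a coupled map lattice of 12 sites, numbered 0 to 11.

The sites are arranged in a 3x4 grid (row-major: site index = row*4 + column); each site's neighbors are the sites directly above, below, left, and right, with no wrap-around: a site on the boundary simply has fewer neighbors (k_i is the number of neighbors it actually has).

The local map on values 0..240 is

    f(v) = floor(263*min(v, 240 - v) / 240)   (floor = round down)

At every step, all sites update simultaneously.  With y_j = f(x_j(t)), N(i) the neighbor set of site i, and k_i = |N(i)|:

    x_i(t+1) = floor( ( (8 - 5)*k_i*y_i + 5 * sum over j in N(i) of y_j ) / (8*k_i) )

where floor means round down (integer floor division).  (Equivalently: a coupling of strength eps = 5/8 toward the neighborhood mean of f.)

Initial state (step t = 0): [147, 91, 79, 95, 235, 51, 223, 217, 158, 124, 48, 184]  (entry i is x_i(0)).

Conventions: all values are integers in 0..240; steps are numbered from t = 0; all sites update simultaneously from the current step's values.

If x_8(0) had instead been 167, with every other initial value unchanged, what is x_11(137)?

Answer: x_11(137) = 119
Key observation: The state at step 18, [130, 130, 130, 130, 130, 130, 130, 130, 131, 130, 130, 130], reappears at step 22: the system is in a cycle of period 4 from step 18 on.  Therefore the state at step 137 equals the state at step 18 + ((137 - 18) mod 4) = 21, which is [119, 119, 119, 119, 120, 119, 119, 119, 120, 120, 119, 119].

Derivation:
t=0: [147, 91, 79, 95, 235, 51, 223, 217, 167, 124, 48, 184]
t=1: [70, 87, 78, 73, 50, 59, 40, 47, 70, 86, 62, 46]
t=2: [75, 82, 77, 72, 65, 68, 57, 54, 74, 78, 64, 55]
t=3: [80, 83, 79, 73, 76, 75, 68, 63, 79, 78, 69, 62]
t=4: [86, 86, 82, 78, 84, 82, 76, 71, 84, 82, 75, 70]
t=5: [93, 91, 87, 83, 91, 89, 83, 79, 91, 88, 82, 78]
t=6: [99, 98, 93, 90, 99, 96, 91, 87, 98, 95, 89, 86]
t=7: [107, 105, 101, 98, 107, 104, 99, 96, 106, 103, 98, 95]
t=8: [116, 113, 110, 107, 115, 113, 108, 105, 115, 112, 107, 105]
t=9: [125, 123, 119, 117, 125, 122, 118, 116, 124, 122, 117, 115]
t=10: [126, 128, 128, 128, 126, 128, 128, 127, 127, 128, 128, 126]
t=11: [123, 122, 122, 122, 123, 122, 122, 122, 123, 122, 122, 123]
t=12: [128, 128, 129, 129, 128, 128, 129, 128, 128, 128, 128, 128]
t=13: [122, 121, 121, 121, 122, 121, 121, 121, 122, 122, 121, 122]
t=14: [129, 129, 130, 130, 129, 129, 130, 129, 129, 129, 129, 129]
t=15: [121, 120, 120, 120, 121, 120, 120, 120, 121, 121, 120, 121]
t=16: [130, 130, 131, 131, 130, 130, 131, 130, 130, 130, 130, 130]
t=17: [120, 119, 119, 119, 120, 119, 119, 119, 120, 120, 119, 120]
t=18: [130, 130, 130, 130, 130, 130, 130, 130, 131, 130, 130, 130]
t=19: [120, 120, 120, 120, 119, 120, 120, 120, 119, 119, 120, 120]
t=20: [130, 131, 131, 131, 130, 130, 131, 131, 130, 130, 130, 131]
t=21: [119, 119, 119, 119, 120, 119, 119, 119, 120, 120, 119, 119]
t=22: [130, 130, 130, 130, 130, 130, 130, 130, 131, 130, 130, 130]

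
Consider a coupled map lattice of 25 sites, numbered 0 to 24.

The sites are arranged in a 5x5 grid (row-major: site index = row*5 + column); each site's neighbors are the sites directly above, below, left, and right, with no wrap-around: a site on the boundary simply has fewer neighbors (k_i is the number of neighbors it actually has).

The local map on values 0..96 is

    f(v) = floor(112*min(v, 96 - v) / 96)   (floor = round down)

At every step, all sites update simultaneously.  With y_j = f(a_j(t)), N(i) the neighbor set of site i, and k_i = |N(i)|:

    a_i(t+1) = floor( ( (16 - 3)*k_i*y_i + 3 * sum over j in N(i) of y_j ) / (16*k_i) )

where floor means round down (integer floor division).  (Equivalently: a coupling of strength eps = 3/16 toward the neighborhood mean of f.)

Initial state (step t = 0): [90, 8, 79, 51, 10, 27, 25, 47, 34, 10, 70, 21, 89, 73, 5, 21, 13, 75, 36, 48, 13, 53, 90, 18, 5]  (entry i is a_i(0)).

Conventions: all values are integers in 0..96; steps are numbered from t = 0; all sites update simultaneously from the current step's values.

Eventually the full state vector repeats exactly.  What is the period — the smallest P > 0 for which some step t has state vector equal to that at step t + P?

Simulating step by step:
t=0: [90, 8, 79, 51, 10, 27, 25, 47, 34, 10, 70, 21, 89, 73, 5, 21, 13, 75, 36, 48, 13, 53, 90, 18, 5]
t=1: [9, 10, 22, 46, 14, 29, 29, 48, 38, 12, 29, 23, 12, 25, 9, 23, 17, 22, 40, 48, 19, 42, 11, 20, 11]
t=2: [12, 13, 27, 48, 19, 31, 32, 50, 42, 15, 32, 25, 17, 28, 14, 25, 21, 24, 43, 49, 24, 43, 15, 23, 17]
t=3: [16, 17, 32, 51, 24, 34, 36, 49, 47, 19, 35, 29, 22, 32, 19, 29, 25, 27, 47, 49, 30, 44, 20, 26, 22]
t=4: [20, 21, 37, 49, 29, 37, 40, 51, 51, 24, 39, 33, 27, 37, 24, 33, 30, 31, 51, 50, 36, 46, 25, 30, 28]
t=5: [24, 26, 43, 51, 34, 42, 44, 50, 50, 29, 44, 38, 33, 42, 30, 38, 36, 36, 50, 50, 42, 49, 31, 35, 34]
t=6: [30, 32, 49, 51, 39, 47, 49, 52, 51, 34, 50, 44, 39, 48, 36, 44, 42, 42, 51, 51, 49, 51, 37, 40, 40]
t=7: [36, 39, 52, 51, 45, 52, 52, 51, 51, 40, 52, 50, 46, 54, 43, 51, 49, 48, 51, 51, 53, 51, 44, 46, 46]
t=8: [43, 45, 50, 51, 51, 50, 50, 51, 51, 47, 51, 52, 52, 49, 49, 51, 53, 55, 52, 51, 50, 51, 51, 52, 52]
t=9: [50, 52, 52, 52, 52, 52, 52, 52, 52, 53, 52, 51, 51, 53, 53, 51, 50, 47, 51, 52, 52, 51, 51, 51, 51]
t=10: [52, 51, 51, 51, 50, 51, 51, 51, 50, 50, 51, 51, 51, 50, 50, 51, 52, 53, 51, 51, 51, 52, 52, 52, 51]
t=11: [51, 51, 52, 52, 52, 51, 52, 52, 52, 53, 52, 51, 51, 52, 52, 51, 51, 50, 51, 52, 51, 51, 50, 51, 51]
t=12: [52, 51, 51, 51, 50, 51, 51, 51, 50, 50, 51, 51, 51, 51, 50, 51, 52, 52, 51, 51, 52, 52, 52, 52, 51]
t=13: [51, 51, 52, 52, 52, 51, 52, 52, 52, 53, 52, 51, 51, 52, 52, 51, 51, 51, 51, 52, 51, 51, 51, 51, 51]
t=14: [52, 51, 51, 51, 50, 51, 51, 51, 50, 50, 51, 51, 51, 51, 50, 51, 52, 52, 51, 51, 52, 52, 52, 52, 51]

Answer: 2
Key observation: The state at step 12, [52, 51, 51, 51, 50, 51, 51, 51, 50, 50, 51, 51, 51, 51, 50, 51, 52, 52, 51, 51, 52, 52, 52, 52, 51], reappears at step 14 — and no state repeats earlier — so the cycle the system enters has period 2.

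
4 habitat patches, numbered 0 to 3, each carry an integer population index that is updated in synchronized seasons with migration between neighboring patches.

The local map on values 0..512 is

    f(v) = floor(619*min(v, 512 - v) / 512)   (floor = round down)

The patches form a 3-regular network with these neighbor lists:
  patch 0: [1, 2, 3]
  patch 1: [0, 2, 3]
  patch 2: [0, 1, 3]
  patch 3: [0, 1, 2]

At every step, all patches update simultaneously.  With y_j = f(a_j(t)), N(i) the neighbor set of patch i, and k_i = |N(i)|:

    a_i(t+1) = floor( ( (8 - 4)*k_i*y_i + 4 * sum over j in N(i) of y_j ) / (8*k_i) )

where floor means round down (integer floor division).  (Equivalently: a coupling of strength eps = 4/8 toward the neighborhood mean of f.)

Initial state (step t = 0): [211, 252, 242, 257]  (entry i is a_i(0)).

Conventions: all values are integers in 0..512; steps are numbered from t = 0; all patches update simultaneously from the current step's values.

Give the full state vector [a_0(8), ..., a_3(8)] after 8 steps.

Simulating step by step:
t=0: [211, 252, 242, 257]
t=1: [278, 294, 290, 295]
t=2: [273, 266, 268, 266]
t=3: [292, 295, 294, 295]
t=4: [263, 262, 263, 262]
t=5: [301, 301, 301, 301]
t=6: [255, 255, 255, 255]
t=7: [308, 308, 308, 308]
t=8: [246, 246, 246, 246]

Answer: [246, 246, 246, 246]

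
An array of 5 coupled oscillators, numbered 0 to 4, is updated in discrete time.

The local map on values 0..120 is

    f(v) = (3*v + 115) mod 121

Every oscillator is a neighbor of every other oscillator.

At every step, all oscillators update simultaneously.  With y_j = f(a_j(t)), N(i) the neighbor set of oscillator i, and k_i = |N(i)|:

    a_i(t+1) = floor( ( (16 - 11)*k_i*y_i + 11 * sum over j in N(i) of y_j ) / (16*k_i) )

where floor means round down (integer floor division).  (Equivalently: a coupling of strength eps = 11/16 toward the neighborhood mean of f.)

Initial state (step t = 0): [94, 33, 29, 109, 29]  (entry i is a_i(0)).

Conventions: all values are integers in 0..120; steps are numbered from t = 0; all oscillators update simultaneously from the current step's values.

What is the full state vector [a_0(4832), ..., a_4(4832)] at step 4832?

Answer: [105, 105, 105, 105, 105]
Key observation: The state at step 4, [74, 74, 74, 74, 74], reappears at step 9: the system is in a cycle of period 5 from step 4 on.  Therefore the state at step 4832 equals the state at step 4 + ((4832 - 4) mod 5) = 7, which is [105, 105, 105, 105, 105].

Derivation:
t=0: [94, 33, 29, 109, 29]
t=1: [68, 76, 74, 74, 74]
t=2: [90, 93, 92, 92, 92]
t=3: [26, 27, 27, 27, 27]
t=4: [74, 74, 74, 74, 74]
t=5: [95, 95, 95, 95, 95]
t=6: [37, 37, 37, 37, 37]
t=7: [105, 105, 105, 105, 105]
t=8: [67, 67, 67, 67, 67]
t=9: [74, 74, 74, 74, 74]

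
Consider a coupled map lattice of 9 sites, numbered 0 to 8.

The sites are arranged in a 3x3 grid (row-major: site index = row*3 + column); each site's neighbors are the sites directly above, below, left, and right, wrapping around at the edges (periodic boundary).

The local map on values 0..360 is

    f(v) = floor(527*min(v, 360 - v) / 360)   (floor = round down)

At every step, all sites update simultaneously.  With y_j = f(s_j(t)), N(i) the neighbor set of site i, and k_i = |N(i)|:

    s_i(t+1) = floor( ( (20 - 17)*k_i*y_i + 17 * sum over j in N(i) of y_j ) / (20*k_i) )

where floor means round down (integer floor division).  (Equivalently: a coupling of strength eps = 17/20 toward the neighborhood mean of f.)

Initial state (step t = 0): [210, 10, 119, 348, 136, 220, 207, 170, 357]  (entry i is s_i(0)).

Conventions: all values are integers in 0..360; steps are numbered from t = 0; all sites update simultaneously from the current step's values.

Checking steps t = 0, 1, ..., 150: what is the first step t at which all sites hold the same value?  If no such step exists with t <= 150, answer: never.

Answer: 7
Key observation: Synchronization is absorbing here: once all sites are equal they stay equal, and step 7 is the first all-equal step.

Derivation:
t=0: [210, 10, 119, 348, 136, 220, 207, 170, 357]  (not all equal)
t=1: [123, 180, 119, 182, 132, 114, 137, 130, 181]  (not all equal)
t=2: [217, 196, 211, 196, 215, 213, 219, 223, 194]  (not all equal)
t=3: [223, 214, 225, 214, 221, 226, 220, 221, 214]  (not all equal)
t=4: [205, 202, 204, 202, 205, 204, 206, 207, 201]  (not all equal)
t=5: [228, 226, 229, 226, 227, 229, 227, 227, 226]  (not all equal)
t=6: [194, 193, 193, 193, 194, 193, 194, 194, 193]  (not all equal)
t=7: [243, 243, 243, 243, 243, 243, 243, 243, 243]  (all equal)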